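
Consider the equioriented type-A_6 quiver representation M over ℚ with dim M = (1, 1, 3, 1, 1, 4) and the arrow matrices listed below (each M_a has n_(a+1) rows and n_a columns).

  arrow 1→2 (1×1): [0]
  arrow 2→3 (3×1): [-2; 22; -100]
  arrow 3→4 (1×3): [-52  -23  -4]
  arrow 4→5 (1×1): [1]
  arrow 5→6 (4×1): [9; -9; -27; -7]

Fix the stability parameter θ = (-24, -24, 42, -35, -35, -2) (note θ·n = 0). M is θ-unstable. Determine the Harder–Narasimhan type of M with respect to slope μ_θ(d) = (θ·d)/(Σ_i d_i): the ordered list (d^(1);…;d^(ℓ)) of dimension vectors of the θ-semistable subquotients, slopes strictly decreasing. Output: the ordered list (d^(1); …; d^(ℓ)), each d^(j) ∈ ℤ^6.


Interval decomposition of M: I[1,1], I[2,6], I[3,3]^2, I[6,6]^3.
HN type (ℓ=4): μ^(1)=42; μ^(2)=-2; μ^(3)=-28/3; μ^(4)=-24

((0, 0, 2, 0, 0, 0); (0, 0, 0, 0, 0, 4); (0, 0, 1, 1, 1, 0); (1, 1, 0, 0, 0, 0))


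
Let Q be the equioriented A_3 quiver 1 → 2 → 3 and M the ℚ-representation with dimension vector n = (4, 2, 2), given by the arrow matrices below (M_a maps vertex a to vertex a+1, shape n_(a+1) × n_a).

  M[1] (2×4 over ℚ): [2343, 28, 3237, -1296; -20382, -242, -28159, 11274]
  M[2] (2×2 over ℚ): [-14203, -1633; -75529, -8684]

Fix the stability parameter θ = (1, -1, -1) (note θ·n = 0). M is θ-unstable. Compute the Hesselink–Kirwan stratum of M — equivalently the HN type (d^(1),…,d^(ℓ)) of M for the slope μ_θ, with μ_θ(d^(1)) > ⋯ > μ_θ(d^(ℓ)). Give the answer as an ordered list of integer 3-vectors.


Barcode: M ≅ I[1,1]^2, I[1,3]^2. HN layers by μ_θ (2 steps, strictly decreasing):
  μ^(1)=1; μ^(2)=-1/3

((2, 0, 0); (2, 2, 2))


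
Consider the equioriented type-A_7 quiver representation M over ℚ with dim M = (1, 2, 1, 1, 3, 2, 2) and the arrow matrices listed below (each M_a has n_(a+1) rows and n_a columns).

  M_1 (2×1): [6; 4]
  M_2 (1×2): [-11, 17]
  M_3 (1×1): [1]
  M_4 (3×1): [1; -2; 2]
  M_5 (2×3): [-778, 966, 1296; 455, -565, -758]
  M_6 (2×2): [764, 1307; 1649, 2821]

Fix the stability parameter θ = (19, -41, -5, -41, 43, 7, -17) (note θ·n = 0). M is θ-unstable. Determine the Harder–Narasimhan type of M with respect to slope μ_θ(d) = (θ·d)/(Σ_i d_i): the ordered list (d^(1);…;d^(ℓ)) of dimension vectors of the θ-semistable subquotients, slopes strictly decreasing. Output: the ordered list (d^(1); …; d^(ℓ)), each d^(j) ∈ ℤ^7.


Via rank(M_{q-1}∘⋯∘M_p): M ≅ I[1,7], I[2,2], I[5,5], I[5,7].
μ_θ-semistable layers: μ^(1)=43; μ^(2)=11; μ^(3)=-17; μ^(4)=-41

((0, 0, 0, 0, 1, 0, 0); (0, 0, 0, 0, 2, 2, 2); (1, 1, 1, 1, 0, 0, 0); (0, 1, 0, 0, 0, 0, 0))


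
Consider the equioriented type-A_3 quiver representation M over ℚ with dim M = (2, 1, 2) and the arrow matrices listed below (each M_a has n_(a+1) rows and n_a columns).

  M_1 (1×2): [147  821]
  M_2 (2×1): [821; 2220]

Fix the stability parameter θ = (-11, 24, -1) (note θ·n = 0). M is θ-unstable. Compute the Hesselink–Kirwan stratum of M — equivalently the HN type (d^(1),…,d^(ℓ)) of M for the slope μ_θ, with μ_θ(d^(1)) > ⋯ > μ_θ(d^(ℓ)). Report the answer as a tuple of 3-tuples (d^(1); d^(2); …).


Interval decomposition of M: I[1,1], I[1,3], I[3,3].
HN type (ℓ=3): μ^(1)=23/2; μ^(2)=-1; μ^(3)=-11

((0, 1, 1); (0, 0, 1); (2, 0, 0))


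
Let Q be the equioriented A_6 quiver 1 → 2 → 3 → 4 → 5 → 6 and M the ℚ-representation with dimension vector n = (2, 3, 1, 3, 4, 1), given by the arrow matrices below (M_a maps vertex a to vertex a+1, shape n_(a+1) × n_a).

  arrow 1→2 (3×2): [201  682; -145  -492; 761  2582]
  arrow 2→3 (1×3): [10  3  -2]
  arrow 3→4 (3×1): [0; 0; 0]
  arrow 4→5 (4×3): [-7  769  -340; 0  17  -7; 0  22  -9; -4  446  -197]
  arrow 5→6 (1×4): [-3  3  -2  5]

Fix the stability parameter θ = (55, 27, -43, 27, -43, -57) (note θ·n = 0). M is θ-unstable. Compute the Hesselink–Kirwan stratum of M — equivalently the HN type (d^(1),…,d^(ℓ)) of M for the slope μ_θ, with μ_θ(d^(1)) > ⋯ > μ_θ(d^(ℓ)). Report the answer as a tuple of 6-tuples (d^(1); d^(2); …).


Via rank(M_{q-1}∘⋯∘M_p): M ≅ I[1,2], I[1,3], I[2,2], I[4,5]^2, I[4,6], I[5,5].
μ_θ-semistable layers: μ^(1)=41; μ^(2)=27; μ^(3)=13; μ^(4)=-8; μ^(5)=-73/3; μ^(6)=-43

((1, 1, 0, 0, 0, 0); (0, 1, 0, 0, 0, 0); (1, 1, 1, 0, 0, 0); (0, 0, 0, 2, 2, 0); (0, 0, 0, 1, 1, 1); (0, 0, 0, 0, 1, 0))


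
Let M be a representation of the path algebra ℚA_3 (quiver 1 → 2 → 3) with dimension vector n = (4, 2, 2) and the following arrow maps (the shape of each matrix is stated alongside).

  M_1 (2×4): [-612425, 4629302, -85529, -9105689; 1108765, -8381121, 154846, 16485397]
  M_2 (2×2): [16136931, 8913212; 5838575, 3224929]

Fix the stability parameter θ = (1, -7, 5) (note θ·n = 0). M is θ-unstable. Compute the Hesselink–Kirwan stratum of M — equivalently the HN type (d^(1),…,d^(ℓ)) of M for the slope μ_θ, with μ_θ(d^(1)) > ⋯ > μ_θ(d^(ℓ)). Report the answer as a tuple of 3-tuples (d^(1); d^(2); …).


Barcode: M ≅ I[1,1]^2, I[1,3]^2. HN layers by μ_θ (3 steps, strictly decreasing):
  μ^(1)=5; μ^(2)=1; μ^(3)=-3

((0, 0, 2); (2, 0, 0); (2, 2, 0))


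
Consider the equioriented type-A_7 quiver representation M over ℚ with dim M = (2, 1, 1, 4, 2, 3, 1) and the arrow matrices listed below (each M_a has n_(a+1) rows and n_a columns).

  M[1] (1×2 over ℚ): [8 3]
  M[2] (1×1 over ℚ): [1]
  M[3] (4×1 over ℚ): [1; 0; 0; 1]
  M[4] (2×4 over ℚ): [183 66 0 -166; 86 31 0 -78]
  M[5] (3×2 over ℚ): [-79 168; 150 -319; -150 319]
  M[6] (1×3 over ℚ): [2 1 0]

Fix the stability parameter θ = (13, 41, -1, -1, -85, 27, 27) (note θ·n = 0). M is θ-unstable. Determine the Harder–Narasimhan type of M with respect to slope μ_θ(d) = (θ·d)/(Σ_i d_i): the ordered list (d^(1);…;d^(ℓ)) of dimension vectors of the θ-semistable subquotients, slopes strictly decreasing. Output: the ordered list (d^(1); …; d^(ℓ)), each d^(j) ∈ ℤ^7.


Barcode: M ≅ I[1,1], I[1,6], I[4,4]^2, I[4,7], I[6,6]. HN layers by μ_θ (5 steps, strictly decreasing):
  μ^(1)=27; μ^(2)=13; μ^(3)=-1; μ^(4)=-33/5; μ^(5)=-43

((0, 0, 0, 0, 0, 3, 1); (1, 0, 0, 0, 0, 0, 0); (0, 0, 0, 2, 0, 0, 0); (1, 1, 1, 1, 1, 0, 0); (0, 0, 0, 1, 1, 0, 0))


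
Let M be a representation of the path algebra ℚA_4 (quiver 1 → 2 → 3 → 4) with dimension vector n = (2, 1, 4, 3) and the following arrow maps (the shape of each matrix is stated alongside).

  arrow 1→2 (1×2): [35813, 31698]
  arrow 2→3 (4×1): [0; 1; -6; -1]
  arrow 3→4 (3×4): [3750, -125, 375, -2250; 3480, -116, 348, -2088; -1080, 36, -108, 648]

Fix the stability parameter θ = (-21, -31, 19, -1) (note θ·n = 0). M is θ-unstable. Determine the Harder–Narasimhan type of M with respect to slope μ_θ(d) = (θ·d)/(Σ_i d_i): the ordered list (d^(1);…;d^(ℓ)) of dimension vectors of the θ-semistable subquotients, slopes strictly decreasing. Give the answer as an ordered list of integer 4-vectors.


Via rank(M_{q-1}∘⋯∘M_p): M ≅ I[1,1], I[1,4], I[3,3]^3, I[4,4]^2.
μ_θ-semistable layers: μ^(1)=19; μ^(2)=9; μ^(3)=-1; μ^(4)=-21; μ^(5)=-26

((0, 0, 3, 0); (0, 0, 1, 1); (0, 0, 0, 2); (1, 0, 0, 0); (1, 1, 0, 0))


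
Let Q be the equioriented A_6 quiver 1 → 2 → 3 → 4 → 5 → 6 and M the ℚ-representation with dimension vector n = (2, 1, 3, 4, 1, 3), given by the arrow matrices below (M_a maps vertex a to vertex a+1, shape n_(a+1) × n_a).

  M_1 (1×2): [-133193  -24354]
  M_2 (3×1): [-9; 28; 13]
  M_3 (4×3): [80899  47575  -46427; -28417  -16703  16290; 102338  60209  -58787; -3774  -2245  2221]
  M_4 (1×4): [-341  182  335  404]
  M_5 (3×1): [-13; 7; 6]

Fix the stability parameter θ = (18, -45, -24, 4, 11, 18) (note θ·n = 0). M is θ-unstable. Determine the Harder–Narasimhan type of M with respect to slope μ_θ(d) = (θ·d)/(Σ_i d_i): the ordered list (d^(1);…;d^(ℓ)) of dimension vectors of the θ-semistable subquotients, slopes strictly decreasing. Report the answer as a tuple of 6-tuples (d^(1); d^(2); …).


Interval decomposition of M: I[1,1], I[1,6], I[3,4]^2, I[4,4], I[6,6]^2.
HN type (ℓ=5): μ^(1)=18; μ^(2)=11; μ^(3)=4; μ^(4)=-17; μ^(5)=-24

((1, 0, 0, 0, 0, 3); (0, 0, 0, 0, 1, 0); (0, 0, 0, 4, 0, 0); (1, 1, 1, 0, 0, 0); (0, 0, 2, 0, 0, 0))


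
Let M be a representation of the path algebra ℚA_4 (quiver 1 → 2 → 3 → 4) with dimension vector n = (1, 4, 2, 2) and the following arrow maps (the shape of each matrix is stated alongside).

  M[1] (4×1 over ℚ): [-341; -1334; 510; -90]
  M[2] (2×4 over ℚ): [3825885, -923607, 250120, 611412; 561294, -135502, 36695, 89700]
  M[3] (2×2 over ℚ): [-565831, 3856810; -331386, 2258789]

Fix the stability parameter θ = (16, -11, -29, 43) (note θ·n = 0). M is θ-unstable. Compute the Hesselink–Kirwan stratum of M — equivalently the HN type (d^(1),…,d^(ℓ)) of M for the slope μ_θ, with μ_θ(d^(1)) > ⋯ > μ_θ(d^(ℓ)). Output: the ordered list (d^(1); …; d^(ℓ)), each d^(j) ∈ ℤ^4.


Via rank(M_{q-1}∘⋯∘M_p): M ≅ I[1,4], I[2,2]^2, I[2,4].
μ_θ-semistable layers: μ^(1)=43; μ^(2)=-8; μ^(3)=-11; μ^(4)=-20

((0, 0, 0, 2); (1, 1, 1, 0); (0, 2, 0, 0); (0, 1, 1, 0))


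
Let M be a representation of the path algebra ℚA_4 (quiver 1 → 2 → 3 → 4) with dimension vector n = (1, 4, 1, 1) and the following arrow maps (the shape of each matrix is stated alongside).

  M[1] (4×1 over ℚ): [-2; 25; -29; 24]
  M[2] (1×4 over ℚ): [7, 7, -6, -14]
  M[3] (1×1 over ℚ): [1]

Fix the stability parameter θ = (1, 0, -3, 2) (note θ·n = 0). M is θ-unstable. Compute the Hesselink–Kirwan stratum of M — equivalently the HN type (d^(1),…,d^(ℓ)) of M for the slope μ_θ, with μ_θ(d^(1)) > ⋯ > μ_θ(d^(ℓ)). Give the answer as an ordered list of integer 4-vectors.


Interval decomposition of M: I[1,4], I[2,2]^3.
HN type (ℓ=3): μ^(1)=2; μ^(2)=0; μ^(3)=-2/3

((0, 0, 0, 1); (0, 3, 0, 0); (1, 1, 1, 0))


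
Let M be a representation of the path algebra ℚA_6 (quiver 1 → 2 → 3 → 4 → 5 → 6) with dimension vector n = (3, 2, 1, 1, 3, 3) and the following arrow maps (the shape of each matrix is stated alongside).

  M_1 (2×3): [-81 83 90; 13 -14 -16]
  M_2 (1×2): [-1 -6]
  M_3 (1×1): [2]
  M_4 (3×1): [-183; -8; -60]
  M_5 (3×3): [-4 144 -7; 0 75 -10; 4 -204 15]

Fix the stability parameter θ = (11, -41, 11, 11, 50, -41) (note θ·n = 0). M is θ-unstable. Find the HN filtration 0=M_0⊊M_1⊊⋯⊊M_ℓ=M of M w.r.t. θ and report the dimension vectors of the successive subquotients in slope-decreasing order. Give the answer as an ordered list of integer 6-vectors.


Via rank(M_{q-1}∘⋯∘M_p): M ≅ I[1,1], I[1,2], I[1,5], I[5,6]^2, I[6,6].
μ_θ-semistable layers: μ^(1)=50; μ^(2)=11; μ^(3)=9/2; μ^(4)=-15; μ^(5)=-41

((0, 0, 0, 0, 1, 0); (1, 0, 1, 1, 0, 0); (0, 0, 0, 0, 2, 2); (2, 2, 0, 0, 0, 0); (0, 0, 0, 0, 0, 1))


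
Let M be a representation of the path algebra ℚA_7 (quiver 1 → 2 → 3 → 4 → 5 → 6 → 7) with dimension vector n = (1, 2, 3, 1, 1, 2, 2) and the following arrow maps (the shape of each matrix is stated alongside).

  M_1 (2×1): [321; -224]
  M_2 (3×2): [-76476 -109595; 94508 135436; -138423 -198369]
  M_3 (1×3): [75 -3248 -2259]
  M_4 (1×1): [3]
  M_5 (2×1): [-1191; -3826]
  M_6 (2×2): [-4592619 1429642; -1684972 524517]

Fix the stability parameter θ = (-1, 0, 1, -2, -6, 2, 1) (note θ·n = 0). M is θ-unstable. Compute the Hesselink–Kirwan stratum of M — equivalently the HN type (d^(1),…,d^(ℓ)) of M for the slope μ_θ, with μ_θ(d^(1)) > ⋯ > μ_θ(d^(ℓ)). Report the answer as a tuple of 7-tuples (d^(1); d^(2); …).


Barcode: M ≅ I[1,7], I[2,3], I[3,3], I[6,7]. HN layers by μ_θ (4 steps, strictly decreasing):
  μ^(1)=3/2; μ^(2)=1; μ^(3)=0; μ^(4)=-8/5

((0, 0, 0, 0, 0, 2, 2); (0, 0, 2, 0, 0, 0, 0); (0, 1, 0, 0, 0, 0, 0); (1, 1, 1, 1, 1, 0, 0))


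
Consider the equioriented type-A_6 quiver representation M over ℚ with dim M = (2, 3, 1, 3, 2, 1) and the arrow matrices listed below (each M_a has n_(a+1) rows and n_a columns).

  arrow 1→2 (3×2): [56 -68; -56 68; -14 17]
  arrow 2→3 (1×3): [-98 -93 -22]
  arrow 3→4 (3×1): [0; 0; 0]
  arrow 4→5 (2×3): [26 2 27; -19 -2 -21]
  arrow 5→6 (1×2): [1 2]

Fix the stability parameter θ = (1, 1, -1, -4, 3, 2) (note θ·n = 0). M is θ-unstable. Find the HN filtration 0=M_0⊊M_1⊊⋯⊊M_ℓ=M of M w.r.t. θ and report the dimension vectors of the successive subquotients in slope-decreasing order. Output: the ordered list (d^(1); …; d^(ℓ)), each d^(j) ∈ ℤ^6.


Interval decomposition of M: I[1,1], I[1,3], I[2,2]^2, I[4,4], I[4,5], I[4,6].
HN type (ℓ=5): μ^(1)=3; μ^(2)=5/2; μ^(3)=1; μ^(4)=1/3; μ^(5)=-4

((0, 0, 0, 0, 1, 0); (0, 0, 0, 0, 1, 1); (1, 2, 0, 0, 0, 0); (1, 1, 1, 0, 0, 0); (0, 0, 0, 3, 0, 0))


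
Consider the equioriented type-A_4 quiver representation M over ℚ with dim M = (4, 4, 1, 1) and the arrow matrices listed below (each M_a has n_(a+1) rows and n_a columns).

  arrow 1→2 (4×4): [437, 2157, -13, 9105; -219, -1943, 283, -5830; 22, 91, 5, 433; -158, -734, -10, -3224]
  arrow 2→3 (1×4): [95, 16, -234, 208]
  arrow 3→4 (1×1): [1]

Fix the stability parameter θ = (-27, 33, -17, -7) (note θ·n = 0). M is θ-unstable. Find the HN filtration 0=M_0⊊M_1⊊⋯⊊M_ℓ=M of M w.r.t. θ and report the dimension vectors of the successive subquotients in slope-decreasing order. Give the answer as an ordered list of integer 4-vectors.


Via rank(M_{q-1}∘⋯∘M_p): M ≅ I[1,1], I[1,2]^2, I[1,4], I[2,2].
μ_θ-semistable layers: μ^(1)=33; μ^(2)=3; μ^(3)=-27

((0, 3, 0, 0); (0, 1, 1, 1); (4, 0, 0, 0))


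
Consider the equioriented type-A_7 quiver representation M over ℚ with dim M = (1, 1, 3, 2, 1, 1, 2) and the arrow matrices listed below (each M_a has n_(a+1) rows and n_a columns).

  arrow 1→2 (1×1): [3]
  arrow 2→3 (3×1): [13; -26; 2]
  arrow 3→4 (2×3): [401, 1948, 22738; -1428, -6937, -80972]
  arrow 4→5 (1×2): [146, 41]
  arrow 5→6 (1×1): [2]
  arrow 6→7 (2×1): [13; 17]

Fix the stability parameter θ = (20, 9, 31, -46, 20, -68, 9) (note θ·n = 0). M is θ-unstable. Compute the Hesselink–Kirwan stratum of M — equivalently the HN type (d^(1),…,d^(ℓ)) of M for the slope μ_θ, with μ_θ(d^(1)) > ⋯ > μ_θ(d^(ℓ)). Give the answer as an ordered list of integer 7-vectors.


Via rank(M_{q-1}∘⋯∘M_p): M ≅ I[1,4], I[3,3], I[3,7], I[7,7].
μ_θ-semistable layers: μ^(1)=31; μ^(2)=9; μ^(3)=7/2; μ^(4)=-63/4

((0, 0, 1, 0, 0, 0, 0); (0, 0, 0, 0, 0, 0, 2); (1, 1, 1, 1, 0, 0, 0); (0, 0, 1, 1, 1, 1, 0))


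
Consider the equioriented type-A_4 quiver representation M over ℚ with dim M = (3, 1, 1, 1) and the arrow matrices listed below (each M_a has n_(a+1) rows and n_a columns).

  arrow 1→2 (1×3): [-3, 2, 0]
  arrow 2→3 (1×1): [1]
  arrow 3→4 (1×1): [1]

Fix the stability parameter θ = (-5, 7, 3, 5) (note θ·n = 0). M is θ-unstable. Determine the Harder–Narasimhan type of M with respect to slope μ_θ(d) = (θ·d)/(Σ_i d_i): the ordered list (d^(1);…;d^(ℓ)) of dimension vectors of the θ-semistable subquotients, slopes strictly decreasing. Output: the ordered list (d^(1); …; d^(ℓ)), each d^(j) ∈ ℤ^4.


Barcode: M ≅ I[1,1]^2, I[1,4]. HN layers by μ_θ (2 steps, strictly decreasing):
  μ^(1)=5; μ^(2)=-5

((0, 1, 1, 1); (3, 0, 0, 0))


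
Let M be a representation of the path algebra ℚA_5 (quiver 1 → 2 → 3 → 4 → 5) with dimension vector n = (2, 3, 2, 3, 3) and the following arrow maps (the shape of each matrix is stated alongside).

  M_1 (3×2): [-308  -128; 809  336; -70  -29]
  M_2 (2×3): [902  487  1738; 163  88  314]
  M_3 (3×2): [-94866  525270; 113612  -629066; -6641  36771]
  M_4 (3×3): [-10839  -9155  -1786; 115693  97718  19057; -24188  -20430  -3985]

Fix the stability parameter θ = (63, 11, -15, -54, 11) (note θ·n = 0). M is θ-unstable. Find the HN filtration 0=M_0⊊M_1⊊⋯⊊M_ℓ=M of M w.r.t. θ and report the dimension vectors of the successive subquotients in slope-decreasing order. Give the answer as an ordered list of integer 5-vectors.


Barcode: M ≅ I[1,5]^2, I[2,2], I[4,5]. HN layers by μ_θ (3 steps, strictly decreasing):
  μ^(1)=11; μ^(2)=5/4; μ^(3)=-54

((0, 1, 0, 0, 3); (2, 2, 2, 2, 0); (0, 0, 0, 1, 0))


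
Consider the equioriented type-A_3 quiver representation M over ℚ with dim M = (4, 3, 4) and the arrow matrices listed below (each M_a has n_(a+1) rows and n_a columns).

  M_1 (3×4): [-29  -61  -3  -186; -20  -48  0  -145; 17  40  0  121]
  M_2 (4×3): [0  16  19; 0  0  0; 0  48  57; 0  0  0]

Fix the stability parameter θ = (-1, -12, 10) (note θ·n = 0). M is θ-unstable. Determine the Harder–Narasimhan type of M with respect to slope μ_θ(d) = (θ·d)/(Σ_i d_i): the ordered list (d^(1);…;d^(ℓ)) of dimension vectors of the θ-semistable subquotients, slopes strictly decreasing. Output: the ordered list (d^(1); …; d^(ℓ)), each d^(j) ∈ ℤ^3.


Via rank(M_{q-1}∘⋯∘M_p): M ≅ I[1,1], I[1,2]^2, I[1,3], I[3,3]^3.
μ_θ-semistable layers: μ^(1)=10; μ^(2)=-1; μ^(3)=-13/2

((0, 0, 4); (1, 0, 0); (3, 3, 0))


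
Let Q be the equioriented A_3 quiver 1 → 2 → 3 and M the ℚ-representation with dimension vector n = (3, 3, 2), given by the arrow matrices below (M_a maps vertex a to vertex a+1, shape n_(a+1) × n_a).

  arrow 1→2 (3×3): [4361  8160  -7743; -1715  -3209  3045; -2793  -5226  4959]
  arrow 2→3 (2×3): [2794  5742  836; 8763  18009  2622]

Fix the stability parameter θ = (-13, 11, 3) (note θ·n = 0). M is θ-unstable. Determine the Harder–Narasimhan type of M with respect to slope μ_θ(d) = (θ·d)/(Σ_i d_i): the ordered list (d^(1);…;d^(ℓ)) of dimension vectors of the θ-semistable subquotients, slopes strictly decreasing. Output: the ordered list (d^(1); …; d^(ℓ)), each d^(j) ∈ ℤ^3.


Interval decomposition of M: I[1,1], I[1,2], I[1,3], I[2,2], I[3,3].
HN type (ℓ=4): μ^(1)=11; μ^(2)=7; μ^(3)=3; μ^(4)=-13

((0, 2, 0); (0, 1, 1); (0, 0, 1); (3, 0, 0))


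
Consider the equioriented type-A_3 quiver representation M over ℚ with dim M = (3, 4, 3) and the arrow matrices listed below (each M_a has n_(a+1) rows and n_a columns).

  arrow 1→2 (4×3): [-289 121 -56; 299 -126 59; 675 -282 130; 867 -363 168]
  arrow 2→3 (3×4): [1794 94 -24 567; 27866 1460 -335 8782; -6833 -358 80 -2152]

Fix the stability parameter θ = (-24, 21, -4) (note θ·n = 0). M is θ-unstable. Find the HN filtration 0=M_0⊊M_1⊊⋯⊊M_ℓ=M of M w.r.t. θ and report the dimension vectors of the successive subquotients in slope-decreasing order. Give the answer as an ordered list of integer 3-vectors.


Barcode: M ≅ I[1,2], I[1,3]^2, I[2,3]. HN layers by μ_θ (3 steps, strictly decreasing):
  μ^(1)=21; μ^(2)=17/2; μ^(3)=-24

((0, 1, 0); (0, 3, 3); (3, 0, 0))


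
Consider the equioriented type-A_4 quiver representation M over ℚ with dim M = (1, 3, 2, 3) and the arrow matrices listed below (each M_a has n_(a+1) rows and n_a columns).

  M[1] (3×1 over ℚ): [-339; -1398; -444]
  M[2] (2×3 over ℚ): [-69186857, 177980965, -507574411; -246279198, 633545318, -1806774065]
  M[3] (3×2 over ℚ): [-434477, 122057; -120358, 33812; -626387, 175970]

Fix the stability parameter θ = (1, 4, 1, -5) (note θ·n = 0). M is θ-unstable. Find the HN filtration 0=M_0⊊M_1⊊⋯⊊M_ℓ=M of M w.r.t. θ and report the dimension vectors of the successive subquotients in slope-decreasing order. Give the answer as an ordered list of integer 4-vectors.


Barcode: M ≅ I[1,4], I[2,2], I[2,4], I[4,4]. HN layers by μ_θ (4 steps, strictly decreasing):
  μ^(1)=4; μ^(2)=1/4; μ^(3)=0; μ^(4)=-5

((0, 1, 0, 0); (1, 1, 1, 1); (0, 1, 1, 1); (0, 0, 0, 1))


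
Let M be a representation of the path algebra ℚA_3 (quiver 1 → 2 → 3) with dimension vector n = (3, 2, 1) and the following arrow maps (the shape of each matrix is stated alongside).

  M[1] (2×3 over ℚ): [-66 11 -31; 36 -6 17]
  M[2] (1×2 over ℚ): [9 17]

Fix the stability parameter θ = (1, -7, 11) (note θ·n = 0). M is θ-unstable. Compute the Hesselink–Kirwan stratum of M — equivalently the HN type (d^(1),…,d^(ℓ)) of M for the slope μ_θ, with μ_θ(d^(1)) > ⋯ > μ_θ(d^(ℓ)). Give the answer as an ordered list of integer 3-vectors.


Barcode: M ≅ I[1,1], I[1,2], I[1,3]. HN layers by μ_θ (3 steps, strictly decreasing):
  μ^(1)=11; μ^(2)=1; μ^(3)=-3

((0, 0, 1); (1, 0, 0); (2, 2, 0))


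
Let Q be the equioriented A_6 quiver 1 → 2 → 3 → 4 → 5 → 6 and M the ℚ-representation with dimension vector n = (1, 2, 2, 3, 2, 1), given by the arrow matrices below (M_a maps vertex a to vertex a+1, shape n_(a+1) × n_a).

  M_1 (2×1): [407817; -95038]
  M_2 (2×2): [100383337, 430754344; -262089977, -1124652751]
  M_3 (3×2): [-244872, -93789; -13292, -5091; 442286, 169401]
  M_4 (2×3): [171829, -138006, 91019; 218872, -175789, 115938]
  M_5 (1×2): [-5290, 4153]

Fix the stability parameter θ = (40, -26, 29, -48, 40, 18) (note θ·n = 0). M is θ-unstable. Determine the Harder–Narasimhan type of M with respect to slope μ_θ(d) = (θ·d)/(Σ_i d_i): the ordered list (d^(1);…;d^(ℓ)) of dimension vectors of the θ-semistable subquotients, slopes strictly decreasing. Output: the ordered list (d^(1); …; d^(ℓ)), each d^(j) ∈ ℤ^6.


Interval decomposition of M: I[1,6], I[2,5], I[4,4].
HN type (ℓ=6): μ^(1)=40; μ^(2)=29; μ^(3)=-5/4; μ^(4)=-19/2; μ^(5)=-26; μ^(6)=-48

((0, 0, 0, 0, 1, 0); (0, 0, 0, 0, 1, 1); (1, 1, 1, 1, 0, 0); (0, 0, 1, 1, 0, 0); (0, 1, 0, 0, 0, 0); (0, 0, 0, 1, 0, 0))


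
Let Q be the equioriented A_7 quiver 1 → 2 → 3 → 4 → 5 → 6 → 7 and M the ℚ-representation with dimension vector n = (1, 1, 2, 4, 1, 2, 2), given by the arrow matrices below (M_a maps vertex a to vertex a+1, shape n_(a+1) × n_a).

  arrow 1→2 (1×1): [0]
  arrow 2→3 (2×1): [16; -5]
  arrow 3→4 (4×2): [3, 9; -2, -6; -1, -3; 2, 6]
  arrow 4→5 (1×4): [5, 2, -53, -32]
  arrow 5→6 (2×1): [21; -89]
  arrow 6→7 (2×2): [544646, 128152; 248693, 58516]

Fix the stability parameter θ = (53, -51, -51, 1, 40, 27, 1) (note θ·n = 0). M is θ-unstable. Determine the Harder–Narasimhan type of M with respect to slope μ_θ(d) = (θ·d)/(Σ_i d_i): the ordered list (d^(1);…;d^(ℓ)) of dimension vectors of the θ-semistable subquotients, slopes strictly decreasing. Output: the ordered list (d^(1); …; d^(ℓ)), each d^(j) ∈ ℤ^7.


Via rank(M_{q-1}∘⋯∘M_p): M ≅ I[1,1], I[2,4], I[3,3], I[4,4]^2, I[4,7], I[6,6], I[7,7].
μ_θ-semistable layers: μ^(1)=53; μ^(2)=27; μ^(3)=68/3; μ^(4)=1; μ^(5)=-51

((1, 0, 0, 0, 0, 0, 0); (0, 0, 0, 0, 0, 1, 0); (0, 0, 0, 0, 1, 1, 1); (0, 0, 0, 4, 0, 0, 1); (0, 1, 2, 0, 0, 0, 0))


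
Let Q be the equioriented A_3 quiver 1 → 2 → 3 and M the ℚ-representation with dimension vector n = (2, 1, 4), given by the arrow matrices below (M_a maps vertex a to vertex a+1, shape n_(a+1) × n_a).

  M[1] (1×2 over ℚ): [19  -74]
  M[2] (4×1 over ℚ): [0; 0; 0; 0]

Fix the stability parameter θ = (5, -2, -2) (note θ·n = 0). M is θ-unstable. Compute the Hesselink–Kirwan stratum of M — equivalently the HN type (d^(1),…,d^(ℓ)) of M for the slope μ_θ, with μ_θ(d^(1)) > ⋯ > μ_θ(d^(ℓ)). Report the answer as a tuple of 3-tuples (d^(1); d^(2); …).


Via rank(M_{q-1}∘⋯∘M_p): M ≅ I[1,1], I[1,2], I[3,3]^4.
μ_θ-semistable layers: μ^(1)=5; μ^(2)=3/2; μ^(3)=-2

((1, 0, 0); (1, 1, 0); (0, 0, 4))


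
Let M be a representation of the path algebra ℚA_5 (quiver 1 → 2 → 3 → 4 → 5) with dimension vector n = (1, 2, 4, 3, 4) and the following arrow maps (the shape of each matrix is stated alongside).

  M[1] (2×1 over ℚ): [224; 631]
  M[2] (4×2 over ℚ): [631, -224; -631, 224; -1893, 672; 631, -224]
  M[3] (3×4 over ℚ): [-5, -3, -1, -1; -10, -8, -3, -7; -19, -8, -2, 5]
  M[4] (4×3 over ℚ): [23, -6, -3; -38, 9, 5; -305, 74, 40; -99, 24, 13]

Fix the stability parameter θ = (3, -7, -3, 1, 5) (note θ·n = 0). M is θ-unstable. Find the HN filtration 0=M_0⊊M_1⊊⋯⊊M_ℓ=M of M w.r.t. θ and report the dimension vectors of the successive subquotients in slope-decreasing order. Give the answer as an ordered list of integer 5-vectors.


Interval decomposition of M: I[1,2], I[2,3], I[3,5]^3, I[5,5].
HN type (ℓ=5): μ^(1)=5; μ^(2)=1; μ^(3)=-2; μ^(4)=-3; μ^(5)=-7

((0, 0, 0, 0, 4); (0, 0, 0, 3, 0); (1, 1, 0, 0, 0); (0, 0, 4, 0, 0); (0, 1, 0, 0, 0))


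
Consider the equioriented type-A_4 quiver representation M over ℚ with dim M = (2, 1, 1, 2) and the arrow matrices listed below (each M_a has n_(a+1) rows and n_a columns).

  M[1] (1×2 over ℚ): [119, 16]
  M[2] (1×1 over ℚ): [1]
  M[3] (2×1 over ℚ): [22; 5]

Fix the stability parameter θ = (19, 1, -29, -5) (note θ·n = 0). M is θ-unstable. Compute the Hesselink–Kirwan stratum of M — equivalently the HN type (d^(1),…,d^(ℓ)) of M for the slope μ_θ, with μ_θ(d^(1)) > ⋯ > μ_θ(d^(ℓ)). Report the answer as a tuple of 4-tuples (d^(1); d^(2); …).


Interval decomposition of M: I[1,1], I[1,4], I[4,4].
HN type (ℓ=3): μ^(1)=19; μ^(2)=-7/2; μ^(3)=-5

((1, 0, 0, 0); (1, 1, 1, 1); (0, 0, 0, 1))


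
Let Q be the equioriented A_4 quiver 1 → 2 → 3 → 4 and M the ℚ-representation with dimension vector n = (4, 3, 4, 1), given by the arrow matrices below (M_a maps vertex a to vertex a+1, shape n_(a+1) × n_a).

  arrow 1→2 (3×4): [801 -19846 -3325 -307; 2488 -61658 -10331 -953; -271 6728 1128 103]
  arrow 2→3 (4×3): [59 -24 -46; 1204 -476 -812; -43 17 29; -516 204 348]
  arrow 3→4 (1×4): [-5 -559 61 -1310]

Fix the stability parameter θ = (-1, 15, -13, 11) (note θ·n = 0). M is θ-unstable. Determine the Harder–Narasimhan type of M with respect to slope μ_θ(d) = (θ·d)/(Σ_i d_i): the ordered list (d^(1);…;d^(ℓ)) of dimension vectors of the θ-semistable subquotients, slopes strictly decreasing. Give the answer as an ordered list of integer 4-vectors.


Barcode: M ≅ I[1,1], I[1,2], I[1,3], I[1,4], I[3,3]^2. HN layers by μ_θ (5 steps, strictly decreasing):
  μ^(1)=15; μ^(2)=11; μ^(3)=1; μ^(4)=-1; μ^(5)=-13

((0, 1, 0, 0); (0, 0, 0, 1); (0, 2, 2, 0); (4, 0, 0, 0); (0, 0, 2, 0))


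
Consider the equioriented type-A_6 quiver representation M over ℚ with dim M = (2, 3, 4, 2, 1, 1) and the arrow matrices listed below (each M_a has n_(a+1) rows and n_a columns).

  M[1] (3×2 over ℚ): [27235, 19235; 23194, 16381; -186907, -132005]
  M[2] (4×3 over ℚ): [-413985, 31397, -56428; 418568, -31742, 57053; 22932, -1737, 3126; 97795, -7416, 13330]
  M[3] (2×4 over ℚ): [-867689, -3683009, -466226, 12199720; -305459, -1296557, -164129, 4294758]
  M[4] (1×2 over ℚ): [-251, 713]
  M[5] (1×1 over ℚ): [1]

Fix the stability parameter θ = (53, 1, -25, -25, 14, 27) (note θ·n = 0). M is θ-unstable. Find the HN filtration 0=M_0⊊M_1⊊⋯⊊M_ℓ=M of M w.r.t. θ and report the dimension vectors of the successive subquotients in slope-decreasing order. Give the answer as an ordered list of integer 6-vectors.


Interval decomposition of M: I[1,3], I[1,6], I[2,4], I[3,3].
HN type (ℓ=6): μ^(1)=27; μ^(2)=14; μ^(3)=29/3; μ^(4)=1; μ^(5)=-49/3; μ^(6)=-25

((0, 0, 0, 0, 0, 1); (0, 0, 0, 0, 1, 0); (1, 1, 1, 0, 0, 0); (1, 1, 1, 1, 0, 0); (0, 1, 1, 1, 0, 0); (0, 0, 1, 0, 0, 0))


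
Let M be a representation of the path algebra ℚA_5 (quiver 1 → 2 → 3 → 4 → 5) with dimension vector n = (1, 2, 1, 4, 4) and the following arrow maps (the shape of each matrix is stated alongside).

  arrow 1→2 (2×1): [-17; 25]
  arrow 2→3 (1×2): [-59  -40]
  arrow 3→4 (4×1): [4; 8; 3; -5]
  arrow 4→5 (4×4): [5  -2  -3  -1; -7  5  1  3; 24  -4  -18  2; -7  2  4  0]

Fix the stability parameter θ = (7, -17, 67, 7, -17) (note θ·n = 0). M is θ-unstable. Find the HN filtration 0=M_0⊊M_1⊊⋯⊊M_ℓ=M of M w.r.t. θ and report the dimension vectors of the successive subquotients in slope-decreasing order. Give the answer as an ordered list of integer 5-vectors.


Barcode: M ≅ I[1,4], I[2,2], I[4,5]^3, I[5,5]. HN layers by μ_θ (3 steps, strictly decreasing):
  μ^(1)=37; μ^(2)=-5; μ^(3)=-17

((0, 0, 1, 1, 0); (1, 1, 0, 3, 3); (0, 1, 0, 0, 1))


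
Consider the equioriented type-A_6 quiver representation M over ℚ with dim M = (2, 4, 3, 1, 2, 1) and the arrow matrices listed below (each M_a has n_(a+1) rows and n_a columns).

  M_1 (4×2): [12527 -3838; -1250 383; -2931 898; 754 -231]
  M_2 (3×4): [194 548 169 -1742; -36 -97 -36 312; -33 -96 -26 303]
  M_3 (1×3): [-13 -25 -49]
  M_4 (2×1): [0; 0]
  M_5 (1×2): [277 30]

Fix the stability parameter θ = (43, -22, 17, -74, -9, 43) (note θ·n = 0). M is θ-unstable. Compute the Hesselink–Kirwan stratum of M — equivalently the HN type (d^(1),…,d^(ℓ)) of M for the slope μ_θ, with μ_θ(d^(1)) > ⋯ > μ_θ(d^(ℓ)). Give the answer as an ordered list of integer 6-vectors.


Via rank(M_{q-1}∘⋯∘M_p): M ≅ I[1,3], I[1,4], I[2,2], I[2,3], I[5,5], I[5,6].
μ_θ-semistable layers: μ^(1)=43; μ^(2)=17; μ^(3)=21/2; μ^(4)=-9; μ^(5)=-22

((0, 0, 0, 0, 0, 1); (0, 0, 2, 0, 0, 0); (1, 1, 0, 0, 0, 0); (1, 1, 1, 1, 2, 0); (0, 2, 0, 0, 0, 0))


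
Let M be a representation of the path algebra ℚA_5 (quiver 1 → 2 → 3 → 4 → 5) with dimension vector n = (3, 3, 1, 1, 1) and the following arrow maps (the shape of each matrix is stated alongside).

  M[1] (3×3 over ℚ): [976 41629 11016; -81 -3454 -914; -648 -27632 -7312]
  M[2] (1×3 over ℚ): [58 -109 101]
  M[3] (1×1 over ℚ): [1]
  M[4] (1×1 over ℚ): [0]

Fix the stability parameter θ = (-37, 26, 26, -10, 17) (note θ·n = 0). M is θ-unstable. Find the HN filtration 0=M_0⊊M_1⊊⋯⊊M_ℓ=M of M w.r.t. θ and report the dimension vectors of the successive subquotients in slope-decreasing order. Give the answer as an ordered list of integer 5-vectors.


Via rank(M_{q-1}∘⋯∘M_p): M ≅ I[1,1], I[1,2], I[1,4], I[2,2], I[5,5].
μ_θ-semistable layers: μ^(1)=26; μ^(2)=17; μ^(3)=14; μ^(4)=-37

((0, 2, 0, 0, 0); (0, 0, 0, 0, 1); (0, 1, 1, 1, 0); (3, 0, 0, 0, 0))


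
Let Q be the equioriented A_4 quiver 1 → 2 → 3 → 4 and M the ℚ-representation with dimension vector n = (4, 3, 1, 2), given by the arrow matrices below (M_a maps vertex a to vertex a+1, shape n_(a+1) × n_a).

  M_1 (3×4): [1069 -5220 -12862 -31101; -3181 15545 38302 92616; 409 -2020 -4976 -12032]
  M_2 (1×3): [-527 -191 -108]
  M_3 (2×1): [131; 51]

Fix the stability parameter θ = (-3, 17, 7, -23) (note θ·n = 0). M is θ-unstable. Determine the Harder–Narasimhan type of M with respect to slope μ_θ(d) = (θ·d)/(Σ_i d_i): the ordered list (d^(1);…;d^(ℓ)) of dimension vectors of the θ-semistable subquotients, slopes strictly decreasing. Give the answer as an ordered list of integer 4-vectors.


Via rank(M_{q-1}∘⋯∘M_p): M ≅ I[1,1], I[1,2]^2, I[1,4], I[4,4].
μ_θ-semistable layers: μ^(1)=17; μ^(2)=1/3; μ^(3)=-3; μ^(4)=-23

((0, 2, 0, 0); (0, 1, 1, 1); (4, 0, 0, 0); (0, 0, 0, 1))


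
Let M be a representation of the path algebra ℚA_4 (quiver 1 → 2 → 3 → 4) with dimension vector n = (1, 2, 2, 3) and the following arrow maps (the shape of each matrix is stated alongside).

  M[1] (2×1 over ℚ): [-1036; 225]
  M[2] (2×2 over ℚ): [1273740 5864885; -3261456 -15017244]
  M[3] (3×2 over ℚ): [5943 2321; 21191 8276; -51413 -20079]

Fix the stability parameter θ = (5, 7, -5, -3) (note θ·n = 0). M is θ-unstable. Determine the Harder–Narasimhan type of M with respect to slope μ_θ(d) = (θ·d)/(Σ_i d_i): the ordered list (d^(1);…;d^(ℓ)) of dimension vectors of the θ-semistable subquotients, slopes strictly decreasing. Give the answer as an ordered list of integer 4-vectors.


Barcode: M ≅ I[1,4], I[2,2], I[3,4], I[4,4]. HN layers by μ_θ (4 steps, strictly decreasing):
  μ^(1)=7; μ^(2)=1; μ^(3)=-3; μ^(4)=-5

((0, 1, 0, 0); (1, 1, 1, 1); (0, 0, 0, 2); (0, 0, 1, 0))


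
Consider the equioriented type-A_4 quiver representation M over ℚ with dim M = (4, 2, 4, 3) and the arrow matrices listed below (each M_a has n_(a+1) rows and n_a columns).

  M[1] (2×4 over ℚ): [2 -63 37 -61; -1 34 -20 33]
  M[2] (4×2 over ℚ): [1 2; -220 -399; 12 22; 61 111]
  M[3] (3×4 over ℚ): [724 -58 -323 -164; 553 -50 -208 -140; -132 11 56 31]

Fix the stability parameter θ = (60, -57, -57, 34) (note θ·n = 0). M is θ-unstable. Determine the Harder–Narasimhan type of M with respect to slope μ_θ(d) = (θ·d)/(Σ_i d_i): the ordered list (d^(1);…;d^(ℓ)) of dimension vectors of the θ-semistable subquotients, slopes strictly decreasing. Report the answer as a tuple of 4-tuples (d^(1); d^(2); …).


Via rank(M_{q-1}∘⋯∘M_p): M ≅ I[1,1]^2, I[1,3], I[1,4], I[3,4]^2.
μ_θ-semistable layers: μ^(1)=60; μ^(2)=34; μ^(3)=-18; μ^(4)=-57

((2, 0, 0, 0); (0, 0, 0, 3); (2, 2, 2, 0); (0, 0, 2, 0))


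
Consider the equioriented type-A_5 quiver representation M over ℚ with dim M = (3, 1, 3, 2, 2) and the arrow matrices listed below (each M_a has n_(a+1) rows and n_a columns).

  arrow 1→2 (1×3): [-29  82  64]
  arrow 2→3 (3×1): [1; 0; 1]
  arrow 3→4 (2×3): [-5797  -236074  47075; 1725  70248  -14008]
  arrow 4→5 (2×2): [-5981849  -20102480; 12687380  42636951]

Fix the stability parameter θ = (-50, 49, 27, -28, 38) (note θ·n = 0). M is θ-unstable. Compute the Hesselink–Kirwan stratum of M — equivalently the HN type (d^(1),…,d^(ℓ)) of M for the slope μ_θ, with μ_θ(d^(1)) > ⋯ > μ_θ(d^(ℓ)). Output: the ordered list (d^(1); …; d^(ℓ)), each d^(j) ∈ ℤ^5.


Interval decomposition of M: I[1,1]^2, I[1,5], I[3,3], I[3,5].
HN type (ℓ=5): μ^(1)=38; μ^(2)=27; μ^(3)=16; μ^(4)=-1/2; μ^(5)=-50

((0, 0, 0, 0, 2); (0, 0, 1, 0, 0); (0, 1, 1, 1, 0); (0, 0, 1, 1, 0); (3, 0, 0, 0, 0))


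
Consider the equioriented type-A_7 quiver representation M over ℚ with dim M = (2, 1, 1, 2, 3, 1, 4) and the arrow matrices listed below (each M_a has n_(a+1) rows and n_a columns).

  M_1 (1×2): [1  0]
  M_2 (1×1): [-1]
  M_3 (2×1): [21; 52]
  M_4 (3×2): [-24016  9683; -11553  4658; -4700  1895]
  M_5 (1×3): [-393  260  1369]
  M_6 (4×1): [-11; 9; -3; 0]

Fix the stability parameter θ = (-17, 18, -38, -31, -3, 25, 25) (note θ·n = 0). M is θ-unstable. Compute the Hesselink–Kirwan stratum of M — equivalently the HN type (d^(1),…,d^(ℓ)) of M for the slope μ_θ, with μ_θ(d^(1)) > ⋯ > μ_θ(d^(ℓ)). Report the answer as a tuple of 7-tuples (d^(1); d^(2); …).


Barcode: M ≅ I[1,1], I[1,5], I[4,7], I[5,5], I[7,7]^3. HN layers by μ_θ (4 steps, strictly decreasing):
  μ^(1)=25; μ^(2)=-3; μ^(3)=-17; μ^(4)=-31

((0, 0, 0, 0, 0, 1, 4); (0, 0, 0, 0, 3, 0, 0); (2, 1, 1, 1, 0, 0, 0); (0, 0, 0, 1, 0, 0, 0))


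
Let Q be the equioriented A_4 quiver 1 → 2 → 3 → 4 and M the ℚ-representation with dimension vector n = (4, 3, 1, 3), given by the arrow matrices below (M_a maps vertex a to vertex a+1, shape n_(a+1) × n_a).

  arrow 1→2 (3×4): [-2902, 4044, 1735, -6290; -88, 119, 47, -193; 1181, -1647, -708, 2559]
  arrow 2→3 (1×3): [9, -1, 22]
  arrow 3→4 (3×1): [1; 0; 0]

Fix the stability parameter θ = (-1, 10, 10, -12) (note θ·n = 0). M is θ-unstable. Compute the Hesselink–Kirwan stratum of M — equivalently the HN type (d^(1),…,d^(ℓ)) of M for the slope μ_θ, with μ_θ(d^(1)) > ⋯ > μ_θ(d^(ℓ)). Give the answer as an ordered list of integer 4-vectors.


Interval decomposition of M: I[1,1], I[1,2]^2, I[1,4], I[4,4]^2.
HN type (ℓ=4): μ^(1)=10; μ^(2)=8/3; μ^(3)=-1; μ^(4)=-12

((0, 2, 0, 0); (0, 1, 1, 1); (4, 0, 0, 0); (0, 0, 0, 2))


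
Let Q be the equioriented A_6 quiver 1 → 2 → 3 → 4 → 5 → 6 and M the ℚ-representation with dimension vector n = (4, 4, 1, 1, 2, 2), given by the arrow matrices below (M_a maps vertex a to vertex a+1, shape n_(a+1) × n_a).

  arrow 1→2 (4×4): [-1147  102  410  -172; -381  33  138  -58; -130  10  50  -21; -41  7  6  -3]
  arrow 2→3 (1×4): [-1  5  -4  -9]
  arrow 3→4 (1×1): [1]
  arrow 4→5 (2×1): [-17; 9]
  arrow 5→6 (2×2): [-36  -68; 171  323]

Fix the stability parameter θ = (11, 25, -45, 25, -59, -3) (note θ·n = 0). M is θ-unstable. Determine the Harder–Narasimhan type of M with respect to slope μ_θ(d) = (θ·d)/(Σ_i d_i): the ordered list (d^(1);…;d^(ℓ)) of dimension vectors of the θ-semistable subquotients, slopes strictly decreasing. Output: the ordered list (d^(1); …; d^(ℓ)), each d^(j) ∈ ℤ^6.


Interval decomposition of M: I[1,2]^3, I[1,5], I[5,6], I[6,6].
HN type (ℓ=5): μ^(1)=25; μ^(2)=11; μ^(3)=-3; μ^(4)=-43/5; μ^(5)=-59

((0, 3, 0, 0, 0, 0); (3, 0, 0, 0, 0, 0); (0, 0, 0, 0, 0, 2); (1, 1, 1, 1, 1, 0); (0, 0, 0, 0, 1, 0))


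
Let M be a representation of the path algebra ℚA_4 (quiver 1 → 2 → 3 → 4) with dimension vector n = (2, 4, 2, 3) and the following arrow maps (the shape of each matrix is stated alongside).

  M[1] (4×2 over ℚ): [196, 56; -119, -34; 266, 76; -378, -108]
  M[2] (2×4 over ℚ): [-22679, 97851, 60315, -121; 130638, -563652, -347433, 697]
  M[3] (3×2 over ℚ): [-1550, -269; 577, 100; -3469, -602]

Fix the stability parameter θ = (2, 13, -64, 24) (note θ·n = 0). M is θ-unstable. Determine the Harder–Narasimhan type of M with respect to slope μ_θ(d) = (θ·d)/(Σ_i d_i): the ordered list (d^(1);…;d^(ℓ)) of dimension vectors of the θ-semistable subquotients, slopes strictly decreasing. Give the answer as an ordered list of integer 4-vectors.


Interval decomposition of M: I[1,1], I[1,4], I[2,2]^2, I[2,4], I[4,4].
HN type (ℓ=5): μ^(1)=24; μ^(2)=13; μ^(3)=2; μ^(4)=-49/3; μ^(5)=-51/2

((0, 0, 0, 3); (0, 2, 0, 0); (1, 0, 0, 0); (1, 1, 1, 0); (0, 1, 1, 0))


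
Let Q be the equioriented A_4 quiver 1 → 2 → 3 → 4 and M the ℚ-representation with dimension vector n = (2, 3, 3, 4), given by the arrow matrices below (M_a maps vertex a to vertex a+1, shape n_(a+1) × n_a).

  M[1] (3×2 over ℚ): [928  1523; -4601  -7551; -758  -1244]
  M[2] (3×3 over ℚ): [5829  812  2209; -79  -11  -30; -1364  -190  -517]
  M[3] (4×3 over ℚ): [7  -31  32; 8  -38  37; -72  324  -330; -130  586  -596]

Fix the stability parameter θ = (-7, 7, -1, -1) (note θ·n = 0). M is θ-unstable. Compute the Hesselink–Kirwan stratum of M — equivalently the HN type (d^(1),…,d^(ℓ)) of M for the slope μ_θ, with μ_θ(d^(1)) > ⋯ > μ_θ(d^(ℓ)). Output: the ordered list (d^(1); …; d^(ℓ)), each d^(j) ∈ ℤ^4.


Via rank(M_{q-1}∘⋯∘M_p): M ≅ I[1,3], I[1,4], I[2,4], I[4,4]^2.
μ_θ-semistable layers: μ^(1)=3; μ^(2)=5/3; μ^(3)=-1; μ^(4)=-7

((0, 1, 1, 0); (0, 2, 2, 2); (0, 0, 0, 2); (2, 0, 0, 0))


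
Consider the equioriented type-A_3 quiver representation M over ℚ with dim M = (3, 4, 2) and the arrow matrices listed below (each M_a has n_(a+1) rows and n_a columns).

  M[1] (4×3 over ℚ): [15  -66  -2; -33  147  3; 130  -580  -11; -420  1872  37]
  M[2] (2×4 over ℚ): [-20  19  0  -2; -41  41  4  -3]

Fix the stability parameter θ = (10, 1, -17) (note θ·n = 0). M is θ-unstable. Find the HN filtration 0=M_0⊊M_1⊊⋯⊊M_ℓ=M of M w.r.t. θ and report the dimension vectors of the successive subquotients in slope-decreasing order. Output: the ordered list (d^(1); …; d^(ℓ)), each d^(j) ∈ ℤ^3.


Interval decomposition of M: I[1,2], I[1,3]^2, I[2,2].
HN type (ℓ=3): μ^(1)=11/2; μ^(2)=1; μ^(3)=-2

((1, 1, 0); (0, 1, 0); (2, 2, 2))


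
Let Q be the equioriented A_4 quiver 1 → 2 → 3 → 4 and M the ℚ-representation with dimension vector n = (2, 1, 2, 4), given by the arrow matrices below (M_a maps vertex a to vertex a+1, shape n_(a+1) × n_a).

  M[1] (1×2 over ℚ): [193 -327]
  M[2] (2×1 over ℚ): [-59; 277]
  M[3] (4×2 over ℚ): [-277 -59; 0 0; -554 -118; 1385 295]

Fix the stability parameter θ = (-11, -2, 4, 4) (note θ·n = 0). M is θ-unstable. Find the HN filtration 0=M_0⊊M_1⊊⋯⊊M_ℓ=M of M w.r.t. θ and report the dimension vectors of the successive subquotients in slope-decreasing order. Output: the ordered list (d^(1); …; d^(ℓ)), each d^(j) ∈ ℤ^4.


Barcode: M ≅ I[1,1], I[1,3], I[3,4], I[4,4]^3. HN layers by μ_θ (3 steps, strictly decreasing):
  μ^(1)=4; μ^(2)=-2; μ^(3)=-11

((0, 0, 2, 4); (0, 1, 0, 0); (2, 0, 0, 0))
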